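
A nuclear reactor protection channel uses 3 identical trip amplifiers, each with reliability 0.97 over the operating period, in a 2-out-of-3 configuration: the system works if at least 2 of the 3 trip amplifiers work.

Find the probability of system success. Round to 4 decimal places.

0.9974

R = Σ_{i=2}^{3} C(3,i) p^i (1−p)^{3−i} with p = 0.97
C(3,2)·0.97^2·0.03^1 = 0.084681
C(3,3)·0.97^3·0.03^0 = 0.912673
Sum = 0.9974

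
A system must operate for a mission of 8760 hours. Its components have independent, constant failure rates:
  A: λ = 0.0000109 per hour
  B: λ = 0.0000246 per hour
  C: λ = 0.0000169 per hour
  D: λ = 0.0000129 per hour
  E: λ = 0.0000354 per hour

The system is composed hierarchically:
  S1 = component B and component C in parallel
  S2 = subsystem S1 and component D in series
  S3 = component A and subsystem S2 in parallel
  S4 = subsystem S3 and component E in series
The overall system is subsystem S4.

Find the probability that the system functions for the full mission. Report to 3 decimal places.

0.725

R(A) = exp(−0.0000109 × 8760) = 0.90893
R(B) = exp(−0.0000246 × 8760) = 0.80614
R(C) = exp(−0.0000169 × 8760) = 0.86239
R(D) = exp(−0.0000129 × 8760) = 0.89315
R(E) = exp(−0.0000354 × 8760) = 0.73337
Parallel (B and C): 1 − (1 − 0.80614)(1 − 0.86239) = 0.97332
Series ([0.97332] and D): 0.97332 × 0.89315 = 0.86932
Parallel (A and [0.86932]): 1 − (1 − 0.90893)(1 − 0.86932) = 0.98810
Series ([0.98810] and E): 0.98810 × 0.73337 = 0.725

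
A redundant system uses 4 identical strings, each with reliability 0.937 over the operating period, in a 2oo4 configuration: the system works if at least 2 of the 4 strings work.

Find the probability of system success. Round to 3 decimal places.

R = Σ_{i=2}^{4} C(4,i) p^i (1−p)^{4−i} with p = 0.937
C(4,2)·0.937^2·0.063^2 = 0.02091
C(4,3)·0.937^3·0.063^1 = 0.20731
C(4,4)·0.937^4·0.063^0 = 0.77083
Sum = 0.999

0.999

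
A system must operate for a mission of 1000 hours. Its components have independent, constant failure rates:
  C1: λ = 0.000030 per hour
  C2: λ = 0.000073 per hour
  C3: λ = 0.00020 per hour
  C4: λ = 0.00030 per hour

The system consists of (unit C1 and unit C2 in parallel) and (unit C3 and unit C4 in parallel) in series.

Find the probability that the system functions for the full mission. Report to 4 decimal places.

0.9510

R(C1) = exp(−0.000030 × 1000) = 0.970446
R(C2) = exp(−0.000073 × 1000) = 0.929601
R(C3) = exp(−0.00020 × 1000) = 0.818731
R(C4) = exp(−0.00030 × 1000) = 0.740818
Parallel (C1 and C2): 1 − (1 − 0.970446)(1 − 0.929601) = 0.997919
Parallel (C3 and C4): 1 − (1 − 0.818731)(1 − 0.740818) = 0.953018
Series ([0.997919] and [0.953018]): 0.997919 × 0.953018 = 0.9510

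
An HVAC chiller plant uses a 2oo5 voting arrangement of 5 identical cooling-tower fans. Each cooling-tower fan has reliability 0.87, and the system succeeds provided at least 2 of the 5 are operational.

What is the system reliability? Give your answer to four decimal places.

R = Σ_{i=2}^{5} C(5,i) p^i (1−p)^{5−i} with p = 0.87
C(5,2)·0.87^2·0.13^3 = 0.016629
C(5,3)·0.87^3·0.13^2 = 0.111287
C(5,4)·0.87^4·0.13^1 = 0.372383
C(5,5)·0.87^5·0.13^0 = 0.498421
Sum = 0.9987

0.9987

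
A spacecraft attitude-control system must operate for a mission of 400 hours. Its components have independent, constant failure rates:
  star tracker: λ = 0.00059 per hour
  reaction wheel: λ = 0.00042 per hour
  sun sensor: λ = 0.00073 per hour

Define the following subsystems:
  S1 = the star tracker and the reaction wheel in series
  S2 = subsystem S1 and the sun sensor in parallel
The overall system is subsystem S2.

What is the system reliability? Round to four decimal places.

R(star tracker) = exp(−0.00059 × 400) = 0.789781
R(reaction wheel) = exp(−0.00042 × 400) = 0.845354
R(sun sensor) = exp(−0.00073 × 400) = 0.746769
Series (star tracker and reaction wheel): 0.789781 × 0.845354 = 0.667645
Parallel ([0.667645] and sun sensor): 1 − (1 − 0.667645)(1 − 0.746769) = 0.9158

0.9158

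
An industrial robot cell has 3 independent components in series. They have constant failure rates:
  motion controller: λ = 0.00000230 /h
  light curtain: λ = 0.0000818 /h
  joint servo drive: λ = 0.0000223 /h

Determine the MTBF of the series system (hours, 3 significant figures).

Series of exponential components: λ_sys = Σ λ_i
λ_sys = 0.00000230 + 0.0000818 + 0.0000223 = 1.0640e-04 /h
MTBF = 1 / λ_sys = 9400 h

9400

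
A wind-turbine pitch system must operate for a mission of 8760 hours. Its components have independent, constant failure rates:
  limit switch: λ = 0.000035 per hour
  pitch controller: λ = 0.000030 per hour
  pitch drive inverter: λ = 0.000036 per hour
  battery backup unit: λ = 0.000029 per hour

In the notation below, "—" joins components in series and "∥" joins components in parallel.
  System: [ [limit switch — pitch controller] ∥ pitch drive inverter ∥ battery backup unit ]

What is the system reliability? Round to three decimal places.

0.974

R(limit switch) = exp(−0.000035 × 8760) = 0.73594
R(pitch controller) = exp(−0.000030 × 8760) = 0.76890
R(pitch drive inverter) = exp(−0.000036 × 8760) = 0.72953
R(battery backup unit) = exp(−0.000029 × 8760) = 0.77566
Series (limit switch and pitch controller): 0.73594 × 0.76890 = 0.56586
Parallel ([0.56586], pitch drive inverter, and battery backup unit): 1 − (1 − 0.56586)(1 − 0.72953)(1 − 0.77566) = 0.974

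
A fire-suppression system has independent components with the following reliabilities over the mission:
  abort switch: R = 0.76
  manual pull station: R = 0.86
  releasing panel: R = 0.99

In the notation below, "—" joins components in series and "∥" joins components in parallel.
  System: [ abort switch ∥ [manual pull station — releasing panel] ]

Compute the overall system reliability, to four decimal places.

0.9643

Series (manual pull station and releasing panel): 0.860000 × 0.990000 = 0.851400
Parallel (abort switch and [0.851400]): 1 − (1 − 0.760000)(1 − 0.851400) = 0.9643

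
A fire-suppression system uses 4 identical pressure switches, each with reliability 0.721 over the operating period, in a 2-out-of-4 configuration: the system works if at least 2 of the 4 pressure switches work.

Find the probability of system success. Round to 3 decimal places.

0.931

R = Σ_{i=2}^{4} C(4,i) p^i (1−p)^{4−i} with p = 0.721
C(4,2)·0.721^2·0.279^2 = 0.24279
C(4,3)·0.721^3·0.279^1 = 0.41828
C(4,4)·0.721^4·0.279^0 = 0.27023
Sum = 0.931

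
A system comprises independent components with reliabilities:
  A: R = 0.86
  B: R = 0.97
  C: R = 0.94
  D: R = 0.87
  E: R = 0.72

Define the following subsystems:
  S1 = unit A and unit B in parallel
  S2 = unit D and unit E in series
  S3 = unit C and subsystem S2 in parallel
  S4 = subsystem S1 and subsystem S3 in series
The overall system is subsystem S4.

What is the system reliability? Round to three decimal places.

Parallel (A and B): 1 − (1 − 0.86000)(1 − 0.97000) = 0.99580
Series (D and E): 0.87000 × 0.72000 = 0.62640
Parallel (C and [0.62640]): 1 − (1 − 0.94000)(1 − 0.62640) = 0.97758
Series ([0.99580] and [0.97758]): 0.99580 × 0.97758 = 0.973

0.973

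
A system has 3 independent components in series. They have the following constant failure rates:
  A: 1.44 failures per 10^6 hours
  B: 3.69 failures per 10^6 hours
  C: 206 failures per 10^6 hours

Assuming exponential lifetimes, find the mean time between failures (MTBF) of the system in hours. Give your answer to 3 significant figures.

Series of exponential components: λ_sys = Σ λ_i
λ_sys = 0.00000144 + 0.00000369 + 0.000206 = 2.1113e-04 /h
MTBF = 1 / λ_sys = 4740 h

4740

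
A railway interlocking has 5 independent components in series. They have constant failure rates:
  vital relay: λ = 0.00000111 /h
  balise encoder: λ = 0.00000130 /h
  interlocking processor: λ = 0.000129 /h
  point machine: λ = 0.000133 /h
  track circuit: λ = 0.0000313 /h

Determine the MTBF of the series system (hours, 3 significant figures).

Series of exponential components: λ_sys = Σ λ_i
λ_sys = 0.00000111 + 0.00000130 + 0.000129 + 0.000133 + 0.0000313 = 2.9571e-04 /h
MTBF = 1 / λ_sys = 3380 h

3380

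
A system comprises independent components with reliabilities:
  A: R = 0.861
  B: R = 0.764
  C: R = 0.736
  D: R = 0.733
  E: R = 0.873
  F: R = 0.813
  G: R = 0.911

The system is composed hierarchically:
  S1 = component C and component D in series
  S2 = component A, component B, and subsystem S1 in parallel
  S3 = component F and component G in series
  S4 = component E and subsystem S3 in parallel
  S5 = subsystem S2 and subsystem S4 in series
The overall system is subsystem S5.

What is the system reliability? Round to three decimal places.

Series (C and D): 0.73600 × 0.73300 = 0.53949
Parallel (A, B, and [0.53949]): 1 − (1 − 0.86100)(1 − 0.76400)(1 − 0.53949) = 0.98489
Series (F and G): 0.81300 × 0.91100 = 0.74064
Parallel (E and [0.74064]): 1 − (1 − 0.87300)(1 − 0.74064) = 0.96706
Series ([0.98489] and [0.96706]): 0.98489 × 0.96706 = 0.952

0.952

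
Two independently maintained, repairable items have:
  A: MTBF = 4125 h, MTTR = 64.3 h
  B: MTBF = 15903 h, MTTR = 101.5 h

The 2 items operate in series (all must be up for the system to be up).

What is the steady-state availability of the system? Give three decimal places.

A(A) = MTBF/(MTBF+MTTR) = 4125/(4125+64.3) = 0.984651
A(B) = MTBF/(MTBF+MTTR) = 15903/(15903+101.5) = 0.993658
Series availability: 0.984651 × 0.993658 = 0.978

0.978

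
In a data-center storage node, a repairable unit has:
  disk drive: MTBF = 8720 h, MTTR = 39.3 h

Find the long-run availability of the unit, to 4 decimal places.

A(disk drive) = MTBF/(MTBF+MTTR) = 8720/(8720+39.3) = 0.9955

0.9955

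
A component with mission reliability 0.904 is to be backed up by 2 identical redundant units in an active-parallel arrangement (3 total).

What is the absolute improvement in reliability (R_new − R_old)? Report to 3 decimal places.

R_before = 0.904
R_after = 1 − (1 − 0.904)^3 = 0.999
ΔR = 0.999 − 0.904 = 0.095

0.095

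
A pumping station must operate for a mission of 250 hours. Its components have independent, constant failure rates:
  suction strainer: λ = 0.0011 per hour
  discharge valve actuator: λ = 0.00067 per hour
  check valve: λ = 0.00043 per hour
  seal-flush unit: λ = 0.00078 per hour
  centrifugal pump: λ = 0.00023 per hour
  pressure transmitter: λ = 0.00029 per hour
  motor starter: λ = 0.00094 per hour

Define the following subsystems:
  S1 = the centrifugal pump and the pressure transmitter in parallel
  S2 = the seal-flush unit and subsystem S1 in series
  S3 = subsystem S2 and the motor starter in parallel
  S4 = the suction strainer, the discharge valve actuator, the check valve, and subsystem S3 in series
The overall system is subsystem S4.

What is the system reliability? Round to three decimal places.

R(suction strainer) = exp(−0.0011 × 250) = 0.75957
R(discharge valve actuator) = exp(−0.00067 × 250) = 0.84578
R(check valve) = exp(−0.00043 × 250) = 0.89808
R(seal-flush unit) = exp(−0.00078 × 250) = 0.82283
R(centrifugal pump) = exp(−0.00023 × 250) = 0.94412
R(pressure transmitter) = exp(−0.00029 × 250) = 0.93007
R(motor starter) = exp(−0.00094 × 250) = 0.79057
Parallel (centrifugal pump and pressure transmitter): 1 − (1 − 0.94412)(1 − 0.93007) = 0.99609
Series (seal-flush unit and [0.99609]): 0.82283 × 0.99609 = 0.81961
Parallel ([0.81961] and motor starter): 1 − (1 − 0.81961)(1 − 0.79057) = 0.96222
Series (suction strainer, discharge valve actuator, check valve, and [0.96222]): 0.75957 × 0.84578 × 0.89808 × 0.96222 = 0.555

0.555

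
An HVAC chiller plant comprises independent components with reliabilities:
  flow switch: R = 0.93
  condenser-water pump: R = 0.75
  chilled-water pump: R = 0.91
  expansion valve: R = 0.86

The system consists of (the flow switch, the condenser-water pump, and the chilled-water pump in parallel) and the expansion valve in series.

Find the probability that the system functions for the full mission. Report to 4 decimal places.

Parallel (flow switch, condenser-water pump, and chilled-water pump): 1 − (1 − 0.930000)(1 − 0.750000)(1 − 0.910000) = 0.998425
Series ([0.998425] and expansion valve): 0.998425 × 0.860000 = 0.8586

0.8586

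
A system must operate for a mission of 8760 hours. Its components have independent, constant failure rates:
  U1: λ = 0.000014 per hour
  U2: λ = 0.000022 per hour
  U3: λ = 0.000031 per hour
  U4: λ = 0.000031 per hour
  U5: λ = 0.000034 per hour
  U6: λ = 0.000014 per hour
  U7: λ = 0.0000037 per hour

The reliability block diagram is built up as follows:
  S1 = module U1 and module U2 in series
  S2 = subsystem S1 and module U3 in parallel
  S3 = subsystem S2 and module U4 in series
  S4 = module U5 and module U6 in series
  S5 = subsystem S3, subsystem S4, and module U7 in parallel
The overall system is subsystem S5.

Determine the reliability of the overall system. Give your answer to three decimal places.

0.997

R(U1) = exp(−0.000014 × 8760) = 0.88458
R(U2) = exp(−0.000022 × 8760) = 0.82471
R(U3) = exp(−0.000031 × 8760) = 0.76219
R(U4) = exp(−0.000031 × 8760) = 0.76219
R(U5) = exp(−0.000034 × 8760) = 0.74242
R(U6) = exp(−0.000014 × 8760) = 0.88458
R(U7) = exp(−0.0000037 × 8760) = 0.96811
Series (U1 and U2): 0.88458 × 0.82471 = 0.72952
Parallel ([0.72952] and U3): 1 − (1 − 0.72952)(1 − 0.76219) = 0.93568
Series ([0.93568] and U4): 0.93568 × 0.76219 = 0.71317
Series (U5 and U6): 0.74242 × 0.88458 = 0.65673
Parallel ([0.71317], [0.65673], and U7): 1 − (1 − 0.71317)(1 − 0.65673)(1 − 0.96811) = 0.997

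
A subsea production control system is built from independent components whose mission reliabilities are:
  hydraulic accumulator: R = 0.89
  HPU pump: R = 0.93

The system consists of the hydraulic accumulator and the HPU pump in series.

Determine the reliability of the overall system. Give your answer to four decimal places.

0.8277

Series (hydraulic accumulator and HPU pump): 0.890000 × 0.930000 = 0.8277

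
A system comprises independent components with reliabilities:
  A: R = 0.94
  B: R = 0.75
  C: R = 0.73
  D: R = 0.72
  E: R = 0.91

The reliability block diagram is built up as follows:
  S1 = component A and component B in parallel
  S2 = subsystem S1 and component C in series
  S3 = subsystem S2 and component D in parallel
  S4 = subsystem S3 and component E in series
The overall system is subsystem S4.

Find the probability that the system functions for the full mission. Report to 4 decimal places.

0.8384

Parallel (A and B): 1 − (1 − 0.940000)(1 − 0.750000) = 0.985000
Series ([0.985000] and C): 0.985000 × 0.730000 = 0.719050
Parallel ([0.719050] and D): 1 − (1 − 0.719050)(1 − 0.720000) = 0.921334
Series ([0.921334] and E): 0.921334 × 0.910000 = 0.8384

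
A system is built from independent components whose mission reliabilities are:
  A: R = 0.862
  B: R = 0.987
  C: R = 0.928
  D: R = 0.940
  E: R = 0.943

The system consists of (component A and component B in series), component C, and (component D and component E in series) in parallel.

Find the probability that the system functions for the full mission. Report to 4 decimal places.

0.9988

Series (A and B): 0.862000 × 0.987000 = 0.850794
Series (D and E): 0.940000 × 0.943000 = 0.886420
Parallel ([0.850794], C, and [0.886420]): 1 − (1 − 0.850794)(1 − 0.928000)(1 − 0.886420) = 0.9988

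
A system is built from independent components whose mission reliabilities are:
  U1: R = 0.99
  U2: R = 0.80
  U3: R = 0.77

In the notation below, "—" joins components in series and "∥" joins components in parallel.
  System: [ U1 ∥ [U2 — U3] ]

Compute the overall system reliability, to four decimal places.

Series (U2 and U3): 0.800000 × 0.770000 = 0.616000
Parallel (U1 and [0.616000]): 1 − (1 − 0.990000)(1 − 0.616000) = 0.9962

0.9962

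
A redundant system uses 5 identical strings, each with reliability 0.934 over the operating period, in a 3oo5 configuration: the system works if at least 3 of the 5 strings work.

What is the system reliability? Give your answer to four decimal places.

0.9974

R = Σ_{i=3}^{5} C(5,i) p^i (1−p)^{5−i} with p = 0.934
C(5,3)·0.934^3·0.066^2 = 0.035492
C(5,4)·0.934^4·0.066^1 = 0.251132
C(5,5)·0.934^5·0.066^0 = 0.710779
Sum = 0.9974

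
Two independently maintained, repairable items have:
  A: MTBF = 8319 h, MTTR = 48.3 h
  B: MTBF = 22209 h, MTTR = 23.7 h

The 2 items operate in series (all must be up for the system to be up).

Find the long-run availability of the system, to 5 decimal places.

0.99317

A(A) = MTBF/(MTBF+MTTR) = 8319/(8319+48.3) = 0.994228
A(B) = MTBF/(MTBF+MTTR) = 22209/(22209+23.7) = 0.998934
Series availability: 0.994228 × 0.998934 = 0.99317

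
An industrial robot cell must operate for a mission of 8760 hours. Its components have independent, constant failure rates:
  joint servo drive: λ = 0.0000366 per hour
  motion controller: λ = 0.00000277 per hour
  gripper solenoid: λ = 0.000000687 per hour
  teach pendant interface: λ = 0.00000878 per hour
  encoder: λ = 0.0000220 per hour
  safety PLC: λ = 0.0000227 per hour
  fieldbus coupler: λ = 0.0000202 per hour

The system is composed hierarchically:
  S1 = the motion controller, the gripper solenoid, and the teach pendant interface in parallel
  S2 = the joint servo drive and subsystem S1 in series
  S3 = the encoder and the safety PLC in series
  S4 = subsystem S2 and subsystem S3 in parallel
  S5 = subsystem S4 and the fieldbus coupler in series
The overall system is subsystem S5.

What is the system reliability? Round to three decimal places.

0.763

R(joint servo drive) = exp(−0.0000366 × 8760) = 0.72570
R(motion controller) = exp(−0.00000277 × 8760) = 0.97603
R(gripper solenoid) = exp(−0.000000687 × 8760) = 0.99400
R(teach pendant interface) = exp(−0.00000878 × 8760) = 0.92597
R(encoder) = exp(−0.0000220 × 8760) = 0.82471
R(safety PLC) = exp(−0.0000227 × 8760) = 0.81967
R(fieldbus coupler) = exp(−0.0000202 × 8760) = 0.83782
Parallel (motion controller, gripper solenoid, and teach pendant interface): 1 − (1 − 0.97603)(1 − 0.99400)(1 − 0.92597) = 0.99999
Series (joint servo drive and [0.99999]): 0.72570 × 0.99999 = 0.72569
Series (encoder and safety PLC): 0.82471 × 0.81967 = 0.67599
Parallel ([0.72569] and [0.67599]): 1 − (1 − 0.72569)(1 − 0.67599) = 0.91112
Series ([0.91112] and fieldbus coupler): 0.91112 × 0.83782 = 0.763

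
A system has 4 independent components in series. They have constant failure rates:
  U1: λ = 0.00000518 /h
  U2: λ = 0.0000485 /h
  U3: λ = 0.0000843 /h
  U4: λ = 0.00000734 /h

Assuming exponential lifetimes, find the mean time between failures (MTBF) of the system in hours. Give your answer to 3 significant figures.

6880

Series of exponential components: λ_sys = Σ λ_i
λ_sys = 0.00000518 + 0.0000485 + 0.0000843 + 0.00000734 = 1.4532e-04 /h
MTBF = 1 / λ_sys = 6880 h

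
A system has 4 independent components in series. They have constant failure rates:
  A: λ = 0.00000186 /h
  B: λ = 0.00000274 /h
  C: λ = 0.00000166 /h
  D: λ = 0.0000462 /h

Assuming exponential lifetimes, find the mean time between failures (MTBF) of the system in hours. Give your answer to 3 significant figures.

Series of exponential components: λ_sys = Σ λ_i
λ_sys = 0.00000186 + 0.00000274 + 0.00000166 + 0.0000462 = 5.2460e-05 /h
MTBF = 1 / λ_sys = 19100 h

19100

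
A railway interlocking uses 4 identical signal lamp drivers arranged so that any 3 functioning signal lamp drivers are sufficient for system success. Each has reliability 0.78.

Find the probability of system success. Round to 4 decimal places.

0.7878

R = Σ_{i=3}^{4} C(4,i) p^i (1−p)^{4−i} with p = 0.78
C(4,3)·0.78^3·0.22^1 = 0.417606
C(4,4)·0.78^4·0.22^0 = 0.370151
Sum = 0.7878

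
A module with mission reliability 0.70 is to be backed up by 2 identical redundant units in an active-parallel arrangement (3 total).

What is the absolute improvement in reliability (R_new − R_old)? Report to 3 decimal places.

0.273

R_before = 0.70
R_after = 1 − (1 − 0.70)^3 = 0.973
ΔR = 0.973 − 0.70 = 0.273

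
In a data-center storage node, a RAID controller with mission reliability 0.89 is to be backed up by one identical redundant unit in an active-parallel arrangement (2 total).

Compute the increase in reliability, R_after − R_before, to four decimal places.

0.0979

R_before = 0.89
R_after = 1 − (1 − 0.89)^2 = 0.9879
ΔR = 0.9879 − 0.89 = 0.0979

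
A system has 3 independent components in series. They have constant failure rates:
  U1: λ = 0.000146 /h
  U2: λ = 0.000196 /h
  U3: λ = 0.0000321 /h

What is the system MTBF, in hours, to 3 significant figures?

2670

Series of exponential components: λ_sys = Σ λ_i
λ_sys = 0.000146 + 0.000196 + 0.0000321 = 3.7410e-04 /h
MTBF = 1 / λ_sys = 2670 h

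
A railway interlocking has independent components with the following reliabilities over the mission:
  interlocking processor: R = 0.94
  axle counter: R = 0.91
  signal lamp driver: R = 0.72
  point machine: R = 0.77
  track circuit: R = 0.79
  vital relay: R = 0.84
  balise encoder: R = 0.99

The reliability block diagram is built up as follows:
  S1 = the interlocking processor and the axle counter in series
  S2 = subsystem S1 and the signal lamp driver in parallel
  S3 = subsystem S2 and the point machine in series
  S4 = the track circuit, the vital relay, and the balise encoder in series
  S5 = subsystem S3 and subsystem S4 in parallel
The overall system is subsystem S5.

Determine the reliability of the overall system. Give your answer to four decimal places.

0.9104

Series (interlocking processor and axle counter): 0.940000 × 0.910000 = 0.855400
Parallel ([0.855400] and signal lamp driver): 1 − (1 − 0.855400)(1 − 0.720000) = 0.959512
Series ([0.959512] and point machine): 0.959512 × 0.770000 = 0.738824
Series (track circuit, vital relay, and balise encoder): 0.790000 × 0.840000 × 0.990000 = 0.656964
Parallel ([0.738824] and [0.656964]): 1 − (1 − 0.738824)(1 − 0.656964) = 0.9104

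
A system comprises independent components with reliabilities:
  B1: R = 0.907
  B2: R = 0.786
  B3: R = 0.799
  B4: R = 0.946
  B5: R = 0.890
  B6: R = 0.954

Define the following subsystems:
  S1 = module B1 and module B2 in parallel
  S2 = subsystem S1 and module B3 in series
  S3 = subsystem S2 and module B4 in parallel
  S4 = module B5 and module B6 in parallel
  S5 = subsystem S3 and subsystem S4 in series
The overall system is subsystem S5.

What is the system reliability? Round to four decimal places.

0.9833

Parallel (B1 and B2): 1 − (1 − 0.907000)(1 − 0.786000) = 0.980098
Series ([0.980098] and B3): 0.980098 × 0.799000 = 0.783098
Parallel ([0.783098] and B4): 1 − (1 − 0.783098)(1 − 0.946000) = 0.988287
Parallel (B5 and B6): 1 − (1 − 0.890000)(1 − 0.954000) = 0.994940
Series ([0.988287] and [0.994940]): 0.988287 × 0.994940 = 0.9833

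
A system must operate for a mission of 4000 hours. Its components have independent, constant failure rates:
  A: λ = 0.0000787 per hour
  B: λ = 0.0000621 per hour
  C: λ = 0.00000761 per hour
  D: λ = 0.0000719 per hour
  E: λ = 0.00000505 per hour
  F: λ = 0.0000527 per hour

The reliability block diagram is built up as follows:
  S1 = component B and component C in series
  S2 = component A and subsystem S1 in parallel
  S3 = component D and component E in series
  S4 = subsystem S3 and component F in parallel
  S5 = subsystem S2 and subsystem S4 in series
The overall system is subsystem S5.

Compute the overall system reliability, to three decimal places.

R(A) = exp(−0.0000787 × 4000) = 0.72993
R(B) = exp(−0.0000621 × 4000) = 0.78005
R(C) = exp(−0.00000761 × 4000) = 0.97002
R(D) = exp(−0.0000719 × 4000) = 0.75006
R(E) = exp(−0.00000505 × 4000) = 0.98000
R(F) = exp(−0.0000527 × 4000) = 0.80994
Series (B and C): 0.78005 × 0.97002 = 0.75666
Parallel (A and [0.75666]): 1 − (1 − 0.72993)(1 − 0.75666) = 0.93428
Series (D and E): 0.75006 × 0.98000 = 0.73506
Parallel ([0.73506] and F): 1 − (1 − 0.73506)(1 − 0.80994) = 0.94965
Series ([0.93428] and [0.94965]): 0.93428 × 0.94965 = 0.887

0.887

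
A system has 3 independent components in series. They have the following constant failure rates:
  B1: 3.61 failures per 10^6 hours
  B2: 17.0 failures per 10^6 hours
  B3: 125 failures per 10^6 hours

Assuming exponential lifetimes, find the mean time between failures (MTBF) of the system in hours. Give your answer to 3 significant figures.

6870

Series of exponential components: λ_sys = Σ λ_i
λ_sys = 0.00000361 + 0.0000170 + 0.000125 = 1.4561e-04 /h
MTBF = 1 / λ_sys = 6870 h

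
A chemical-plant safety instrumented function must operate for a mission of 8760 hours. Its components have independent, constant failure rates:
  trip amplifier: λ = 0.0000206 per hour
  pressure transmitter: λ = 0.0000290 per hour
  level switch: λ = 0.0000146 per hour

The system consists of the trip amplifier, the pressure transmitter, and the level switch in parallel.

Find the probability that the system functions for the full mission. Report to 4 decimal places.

R(trip amplifier) = exp(−0.0000206 × 8760) = 0.834889
R(pressure transmitter) = exp(−0.0000290 × 8760) = 0.775661
R(level switch) = exp(−0.0000146 × 8760) = 0.879945
Parallel (trip amplifier, pressure transmitter, and level switch): 1 − (1 − 0.834889)(1 − 0.775661)(1 − 0.879945) = 0.9956

0.9956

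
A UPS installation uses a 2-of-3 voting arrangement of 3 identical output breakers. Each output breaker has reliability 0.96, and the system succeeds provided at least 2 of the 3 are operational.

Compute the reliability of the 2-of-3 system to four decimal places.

R = Σ_{i=2}^{3} C(3,i) p^i (1−p)^{3−i} with p = 0.96
C(3,2)·0.96^2·0.04^1 = 0.110592
C(3,3)·0.96^3·0.04^0 = 0.884736
Sum = 0.9953

0.9953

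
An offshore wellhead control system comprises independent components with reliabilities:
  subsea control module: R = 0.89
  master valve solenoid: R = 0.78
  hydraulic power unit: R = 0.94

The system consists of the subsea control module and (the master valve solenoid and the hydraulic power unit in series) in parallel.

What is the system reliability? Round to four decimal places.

Series (master valve solenoid and hydraulic power unit): 0.780000 × 0.940000 = 0.733200
Parallel (subsea control module and [0.733200]): 1 − (1 − 0.890000)(1 − 0.733200) = 0.9707

0.9707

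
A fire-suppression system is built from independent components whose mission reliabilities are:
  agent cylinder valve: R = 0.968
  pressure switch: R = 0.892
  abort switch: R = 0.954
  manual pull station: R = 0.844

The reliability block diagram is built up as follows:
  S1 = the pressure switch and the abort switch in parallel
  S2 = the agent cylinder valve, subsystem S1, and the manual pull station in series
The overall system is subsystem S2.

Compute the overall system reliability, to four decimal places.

Parallel (pressure switch and abort switch): 1 − (1 − 0.892000)(1 − 0.954000) = 0.995032
Series (agent cylinder valve, [0.995032], and manual pull station): 0.968000 × 0.995032 × 0.844000 = 0.8129

0.8129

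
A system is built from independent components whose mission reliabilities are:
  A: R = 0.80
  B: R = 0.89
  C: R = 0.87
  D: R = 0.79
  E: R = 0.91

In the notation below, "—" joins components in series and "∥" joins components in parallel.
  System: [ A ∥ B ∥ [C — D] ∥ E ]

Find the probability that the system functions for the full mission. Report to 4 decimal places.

Series (C and D): 0.870000 × 0.790000 = 0.687300
Parallel (A, B, [0.687300], and E): 1 − (1 − 0.800000)(1 − 0.890000)(1 − 0.687300)(1 − 0.910000) = 0.9994

0.9994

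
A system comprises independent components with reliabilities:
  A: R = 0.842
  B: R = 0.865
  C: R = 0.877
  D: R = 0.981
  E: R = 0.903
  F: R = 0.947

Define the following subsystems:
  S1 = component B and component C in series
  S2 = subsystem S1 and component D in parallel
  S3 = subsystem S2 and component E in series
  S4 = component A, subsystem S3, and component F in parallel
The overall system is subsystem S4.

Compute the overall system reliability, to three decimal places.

0.999

Series (B and C): 0.86500 × 0.87700 = 0.75861
Parallel ([0.75861] and D): 1 − (1 − 0.75861)(1 − 0.98100) = 0.99541
Series ([0.99541] and E): 0.99541 × 0.90300 = 0.89886
Parallel (A, [0.89886], and F): 1 − (1 − 0.84200)(1 − 0.89886)(1 − 0.94700) = 0.999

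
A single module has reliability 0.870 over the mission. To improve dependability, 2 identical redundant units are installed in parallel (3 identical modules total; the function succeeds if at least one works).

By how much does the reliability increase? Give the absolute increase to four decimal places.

0.1278

R_before = 0.870
R_after = 1 − (1 − 0.870)^3 = 0.9978
ΔR = 0.9978 − 0.870 = 0.1278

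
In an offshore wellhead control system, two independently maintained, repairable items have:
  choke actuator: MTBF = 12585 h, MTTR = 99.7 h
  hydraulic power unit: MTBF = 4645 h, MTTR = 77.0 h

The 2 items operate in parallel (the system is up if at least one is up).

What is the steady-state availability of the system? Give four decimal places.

0.9999

A(choke actuator) = MTBF/(MTBF+MTTR) = 12585/(12585+99.7) = 0.992140
A(hydraulic power unit) = MTBF/(MTBF+MTTR) = 4645/(4645+77.0) = 0.983693
Parallel availability: 1 − (1 − 0.992140)(1 − 0.983693) = 0.9999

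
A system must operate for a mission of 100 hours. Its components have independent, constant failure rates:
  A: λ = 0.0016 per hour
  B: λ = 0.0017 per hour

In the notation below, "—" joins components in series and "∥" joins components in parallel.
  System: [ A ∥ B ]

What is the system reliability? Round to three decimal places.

0.977

R(A) = exp(−0.0016 × 100) = 0.85214
R(B) = exp(−0.0017 × 100) = 0.84366
Parallel (A and B): 1 − (1 − 0.85214)(1 − 0.84366) = 0.977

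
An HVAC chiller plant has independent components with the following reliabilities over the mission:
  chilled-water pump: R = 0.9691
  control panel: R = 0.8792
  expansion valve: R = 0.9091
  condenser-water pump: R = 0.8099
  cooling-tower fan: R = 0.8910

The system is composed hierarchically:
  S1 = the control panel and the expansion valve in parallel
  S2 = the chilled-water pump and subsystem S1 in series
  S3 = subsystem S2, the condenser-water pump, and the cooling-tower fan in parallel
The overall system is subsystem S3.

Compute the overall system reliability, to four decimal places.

Parallel (control panel and expansion valve): 1 − (1 − 0.879200)(1 − 0.909100) = 0.989019
Series (chilled-water pump and [0.989019]): 0.969100 × 0.989019 = 0.958458
Parallel ([0.958458], condenser-water pump, and cooling-tower fan): 1 − (1 − 0.958458)(1 − 0.809900)(1 − 0.891000) = 0.9991

0.9991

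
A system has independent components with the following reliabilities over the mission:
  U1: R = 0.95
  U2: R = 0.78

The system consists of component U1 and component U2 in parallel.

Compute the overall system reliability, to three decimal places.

Parallel (U1 and U2): 1 − (1 − 0.95000)(1 − 0.78000) = 0.989

0.989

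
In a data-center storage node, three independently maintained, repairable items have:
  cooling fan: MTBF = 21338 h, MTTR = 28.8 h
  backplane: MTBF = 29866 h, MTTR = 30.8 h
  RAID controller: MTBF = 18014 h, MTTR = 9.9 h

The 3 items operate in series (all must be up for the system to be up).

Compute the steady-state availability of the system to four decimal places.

0.9971

A(cooling fan) = MTBF/(MTBF+MTTR) = 21338/(21338+28.8) = 0.998652
A(backplane) = MTBF/(MTBF+MTTR) = 29866/(29866+30.8) = 0.998970
A(RAID controller) = MTBF/(MTBF+MTTR) = 18014/(18014+9.9) = 0.999451
Series availability: 0.998652 × 0.998970 × 0.999451 = 0.9971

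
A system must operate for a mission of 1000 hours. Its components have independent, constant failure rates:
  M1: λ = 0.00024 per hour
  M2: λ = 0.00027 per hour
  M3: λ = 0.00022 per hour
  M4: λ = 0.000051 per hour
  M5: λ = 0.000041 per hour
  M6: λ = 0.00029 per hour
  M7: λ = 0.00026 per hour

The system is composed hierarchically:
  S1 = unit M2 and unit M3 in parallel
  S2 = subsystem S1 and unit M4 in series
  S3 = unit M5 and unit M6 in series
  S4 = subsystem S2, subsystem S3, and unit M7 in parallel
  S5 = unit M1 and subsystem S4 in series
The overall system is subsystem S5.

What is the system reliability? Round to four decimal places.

0.7819

R(M1) = exp(−0.00024 × 1000) = 0.786628
R(M2) = exp(−0.00027 × 1000) = 0.763379
R(M3) = exp(−0.00022 × 1000) = 0.802519
R(M4) = exp(−0.000051 × 1000) = 0.950279
R(M5) = exp(−0.000041 × 1000) = 0.959829
R(M6) = exp(−0.00029 × 1000) = 0.748264
R(M7) = exp(−0.00026 × 1000) = 0.771052
Parallel (M2 and M3): 1 − (1 − 0.763379)(1 − 0.802519) = 0.953272
Series ([0.953272] and M4): 0.953272 × 0.950279 = 0.905874
Series (M5 and M6): 0.959829 × 0.748264 = 0.718205
Parallel ([0.905874], [0.718205], and M7): 1 − (1 − 0.905874)(1 − 0.718205)(1 − 0.771052) = 0.993927
Series (M1 and [0.993927]): 0.786628 × 0.993927 = 0.7819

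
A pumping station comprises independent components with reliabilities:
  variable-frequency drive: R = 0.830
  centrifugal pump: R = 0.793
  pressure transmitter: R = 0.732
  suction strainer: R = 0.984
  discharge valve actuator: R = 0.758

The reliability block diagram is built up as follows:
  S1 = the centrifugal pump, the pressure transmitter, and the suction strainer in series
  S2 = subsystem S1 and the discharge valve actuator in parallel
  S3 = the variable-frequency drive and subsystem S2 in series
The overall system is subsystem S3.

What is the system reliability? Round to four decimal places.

0.7439

Series (centrifugal pump, pressure transmitter, and suction strainer): 0.793000 × 0.732000 × 0.984000 = 0.571188
Parallel ([0.571188] and discharge valve actuator): 1 − (1 − 0.571188)(1 − 0.758000) = 0.896227
Series (variable-frequency drive and [0.896227]): 0.830000 × 0.896227 = 0.7439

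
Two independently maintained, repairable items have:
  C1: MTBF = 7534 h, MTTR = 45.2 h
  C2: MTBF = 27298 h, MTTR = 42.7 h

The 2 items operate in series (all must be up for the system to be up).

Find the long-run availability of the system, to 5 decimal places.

0.99248

A(C1) = MTBF/(MTBF+MTTR) = 7534/(7534+45.2) = 0.994036
A(C2) = MTBF/(MTBF+MTTR) = 27298/(27298+42.7) = 0.998438
Series availability: 0.994036 × 0.998438 = 0.99248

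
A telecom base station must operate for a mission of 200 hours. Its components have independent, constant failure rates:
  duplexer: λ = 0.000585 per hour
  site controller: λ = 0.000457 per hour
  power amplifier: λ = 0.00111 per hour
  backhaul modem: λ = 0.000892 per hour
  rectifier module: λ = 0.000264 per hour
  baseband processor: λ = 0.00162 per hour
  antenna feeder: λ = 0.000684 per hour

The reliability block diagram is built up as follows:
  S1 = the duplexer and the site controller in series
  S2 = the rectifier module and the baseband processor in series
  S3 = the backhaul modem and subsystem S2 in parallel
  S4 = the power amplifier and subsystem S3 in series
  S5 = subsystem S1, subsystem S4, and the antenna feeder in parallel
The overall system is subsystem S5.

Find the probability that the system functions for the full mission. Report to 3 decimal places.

R(duplexer) = exp(−0.000585 × 200) = 0.88959
R(site controller) = exp(−0.000457 × 200) = 0.91265
R(power amplifier) = exp(−0.00111 × 200) = 0.80092
R(backhaul modem) = exp(−0.000892 × 200) = 0.83661
R(rectifier module) = exp(−0.000264 × 200) = 0.94857
R(baseband processor) = exp(−0.00162 × 200) = 0.72325
R(antenna feeder) = exp(−0.000684 × 200) = 0.87214
Series (duplexer and site controller): 0.88959 × 0.91265 = 0.81188
Series (rectifier module and baseband processor): 0.94857 × 0.72325 = 0.68605
Parallel (backhaul modem and [0.68605]): 1 − (1 − 0.83661)(1 − 0.68605) = 0.94870
Series (power amplifier and [0.94870]): 0.80092 × 0.94870 = 0.75983
Parallel ([0.81188], [0.75983], and antenna feeder): 1 − (1 − 0.81188)(1 − 0.75983)(1 − 0.87214) = 0.994

0.994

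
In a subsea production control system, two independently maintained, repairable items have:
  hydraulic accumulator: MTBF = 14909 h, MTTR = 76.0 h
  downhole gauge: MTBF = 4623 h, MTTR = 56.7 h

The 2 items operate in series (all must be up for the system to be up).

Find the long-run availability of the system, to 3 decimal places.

A(hydraulic accumulator) = MTBF/(MTBF+MTTR) = 14909/(14909+76.0) = 0.994928
A(downhole gauge) = MTBF/(MTBF+MTTR) = 4623/(4623+56.7) = 0.987884
Series availability: 0.994928 × 0.987884 = 0.983

0.983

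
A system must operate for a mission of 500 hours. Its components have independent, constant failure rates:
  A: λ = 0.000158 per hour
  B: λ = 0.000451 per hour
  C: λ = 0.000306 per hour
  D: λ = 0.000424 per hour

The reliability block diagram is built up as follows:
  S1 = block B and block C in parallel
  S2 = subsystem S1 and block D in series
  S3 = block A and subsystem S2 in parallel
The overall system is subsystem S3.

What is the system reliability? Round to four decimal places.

0.9837

R(A) = exp(−0.000158 × 500) = 0.924040
R(B) = exp(−0.000451 × 500) = 0.798117
R(C) = exp(−0.000306 × 500) = 0.858130
R(D) = exp(−0.000424 × 500) = 0.808965
Parallel (B and C): 1 − (1 − 0.798117)(1 − 0.858130) = 0.971359
Series ([0.971359] and D): 0.971359 × 0.808965 = 0.785795
Parallel (A and [0.785795]): 1 − (1 − 0.924040)(1 − 0.785795) = 0.9837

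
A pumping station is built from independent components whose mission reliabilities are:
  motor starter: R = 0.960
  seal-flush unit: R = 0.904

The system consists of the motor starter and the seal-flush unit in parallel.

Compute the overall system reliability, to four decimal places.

Parallel (motor starter and seal-flush unit): 1 − (1 − 0.960000)(1 − 0.904000) = 0.9962

0.9962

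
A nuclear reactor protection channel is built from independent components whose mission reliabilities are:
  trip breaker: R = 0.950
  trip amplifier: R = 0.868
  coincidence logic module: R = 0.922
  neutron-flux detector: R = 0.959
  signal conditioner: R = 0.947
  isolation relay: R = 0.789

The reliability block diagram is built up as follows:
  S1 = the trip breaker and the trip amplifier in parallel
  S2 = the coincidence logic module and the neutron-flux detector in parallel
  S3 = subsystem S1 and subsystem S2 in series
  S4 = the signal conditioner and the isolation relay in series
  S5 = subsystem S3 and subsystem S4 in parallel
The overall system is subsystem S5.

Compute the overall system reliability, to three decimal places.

0.998

Parallel (trip breaker and trip amplifier): 1 − (1 − 0.95000)(1 − 0.86800) = 0.99340
Parallel (coincidence logic module and neutron-flux detector): 1 − (1 − 0.92200)(1 − 0.95900) = 0.99680
Series ([0.99340] and [0.99680]): 0.99340 × 0.99680 = 0.99022
Series (signal conditioner and isolation relay): 0.94700 × 0.78900 = 0.74718
Parallel ([0.99022] and [0.74718]): 1 − (1 − 0.99022)(1 − 0.74718) = 0.998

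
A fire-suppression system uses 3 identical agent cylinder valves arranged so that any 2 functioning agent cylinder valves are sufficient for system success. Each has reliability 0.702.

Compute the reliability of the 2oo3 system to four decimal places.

0.7865

R = Σ_{i=2}^{3} C(3,i) p^i (1−p)^{3−i} with p = 0.702
C(3,2)·0.702^2·0.298^1 = 0.440567
C(3,3)·0.702^3·0.298^0 = 0.345948
Sum = 0.7865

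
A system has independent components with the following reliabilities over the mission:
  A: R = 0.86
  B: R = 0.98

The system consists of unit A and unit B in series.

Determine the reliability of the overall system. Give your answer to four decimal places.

Series (A and B): 0.860000 × 0.980000 = 0.8428

0.8428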